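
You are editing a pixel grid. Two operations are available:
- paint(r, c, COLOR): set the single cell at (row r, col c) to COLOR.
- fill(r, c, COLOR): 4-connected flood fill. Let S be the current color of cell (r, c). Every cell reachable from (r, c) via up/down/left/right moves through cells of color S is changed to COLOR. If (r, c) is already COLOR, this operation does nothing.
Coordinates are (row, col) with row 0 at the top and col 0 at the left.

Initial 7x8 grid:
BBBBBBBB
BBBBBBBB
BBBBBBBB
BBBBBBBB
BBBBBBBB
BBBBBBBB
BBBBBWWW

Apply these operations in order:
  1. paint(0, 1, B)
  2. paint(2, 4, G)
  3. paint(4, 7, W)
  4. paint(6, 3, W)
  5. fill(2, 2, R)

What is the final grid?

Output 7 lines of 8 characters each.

Answer: RRRRRRRR
RRRRRRRR
RRRRGRRR
RRRRRRRR
RRRRRRRW
RRRRRRRR
RRRWRWWW

Derivation:
After op 1 paint(0,1,B):
BBBBBBBB
BBBBBBBB
BBBBBBBB
BBBBBBBB
BBBBBBBB
BBBBBBBB
BBBBBWWW
After op 2 paint(2,4,G):
BBBBBBBB
BBBBBBBB
BBBBGBBB
BBBBBBBB
BBBBBBBB
BBBBBBBB
BBBBBWWW
After op 3 paint(4,7,W):
BBBBBBBB
BBBBBBBB
BBBBGBBB
BBBBBBBB
BBBBBBBW
BBBBBBBB
BBBBBWWW
After op 4 paint(6,3,W):
BBBBBBBB
BBBBBBBB
BBBBGBBB
BBBBBBBB
BBBBBBBW
BBBBBBBB
BBBWBWWW
After op 5 fill(2,2,R) [50 cells changed]:
RRRRRRRR
RRRRRRRR
RRRRGRRR
RRRRRRRR
RRRRRRRW
RRRRRRRR
RRRWRWWW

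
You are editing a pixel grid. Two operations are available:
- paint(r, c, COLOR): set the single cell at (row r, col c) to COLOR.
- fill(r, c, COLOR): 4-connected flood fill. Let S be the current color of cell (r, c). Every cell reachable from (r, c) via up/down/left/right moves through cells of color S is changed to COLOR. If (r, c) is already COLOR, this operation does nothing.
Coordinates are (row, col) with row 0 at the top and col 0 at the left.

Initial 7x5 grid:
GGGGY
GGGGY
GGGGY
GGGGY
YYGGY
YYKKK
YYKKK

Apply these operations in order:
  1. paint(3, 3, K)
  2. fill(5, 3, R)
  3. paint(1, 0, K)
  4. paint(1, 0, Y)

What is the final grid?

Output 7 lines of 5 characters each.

Answer: GGGGY
YGGGY
GGGGY
GGGKY
YYGGY
YYRRR
YYRRR

Derivation:
After op 1 paint(3,3,K):
GGGGY
GGGGY
GGGGY
GGGKY
YYGGY
YYKKK
YYKKK
After op 2 fill(5,3,R) [6 cells changed]:
GGGGY
GGGGY
GGGGY
GGGKY
YYGGY
YYRRR
YYRRR
After op 3 paint(1,0,K):
GGGGY
KGGGY
GGGGY
GGGKY
YYGGY
YYRRR
YYRRR
After op 4 paint(1,0,Y):
GGGGY
YGGGY
GGGGY
GGGKY
YYGGY
YYRRR
YYRRR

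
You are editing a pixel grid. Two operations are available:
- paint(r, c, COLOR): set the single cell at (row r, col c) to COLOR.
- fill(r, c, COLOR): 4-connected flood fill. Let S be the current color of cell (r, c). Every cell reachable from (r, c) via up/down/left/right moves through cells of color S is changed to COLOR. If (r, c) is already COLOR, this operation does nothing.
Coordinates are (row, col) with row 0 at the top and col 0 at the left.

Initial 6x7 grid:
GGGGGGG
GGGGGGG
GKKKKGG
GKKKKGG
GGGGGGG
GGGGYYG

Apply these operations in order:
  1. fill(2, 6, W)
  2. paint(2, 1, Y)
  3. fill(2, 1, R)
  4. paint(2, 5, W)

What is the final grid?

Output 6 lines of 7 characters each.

Answer: WWWWWWW
WWWWWWW
WRKKKWW
WKKKKWW
WWWWWWW
WWWWYYW

Derivation:
After op 1 fill(2,6,W) [32 cells changed]:
WWWWWWW
WWWWWWW
WKKKKWW
WKKKKWW
WWWWWWW
WWWWYYW
After op 2 paint(2,1,Y):
WWWWWWW
WWWWWWW
WYKKKWW
WKKKKWW
WWWWWWW
WWWWYYW
After op 3 fill(2,1,R) [1 cells changed]:
WWWWWWW
WWWWWWW
WRKKKWW
WKKKKWW
WWWWWWW
WWWWYYW
After op 4 paint(2,5,W):
WWWWWWW
WWWWWWW
WRKKKWW
WKKKKWW
WWWWWWW
WWWWYYW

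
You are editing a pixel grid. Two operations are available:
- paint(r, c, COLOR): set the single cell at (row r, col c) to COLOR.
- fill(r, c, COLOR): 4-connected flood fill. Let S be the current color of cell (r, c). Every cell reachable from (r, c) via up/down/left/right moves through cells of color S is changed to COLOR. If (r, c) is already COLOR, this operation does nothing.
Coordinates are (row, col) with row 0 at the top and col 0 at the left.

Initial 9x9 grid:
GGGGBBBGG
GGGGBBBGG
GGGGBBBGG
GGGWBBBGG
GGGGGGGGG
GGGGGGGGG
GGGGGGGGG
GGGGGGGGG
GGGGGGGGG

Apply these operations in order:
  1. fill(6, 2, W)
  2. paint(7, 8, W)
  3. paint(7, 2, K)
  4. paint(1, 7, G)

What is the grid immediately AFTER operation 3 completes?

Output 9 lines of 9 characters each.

Answer: WWWWBBBWW
WWWWBBBWW
WWWWBBBWW
WWWWBBBWW
WWWWWWWWW
WWWWWWWWW
WWWWWWWWW
WWKWWWWWW
WWWWWWWWW

Derivation:
After op 1 fill(6,2,W) [68 cells changed]:
WWWWBBBWW
WWWWBBBWW
WWWWBBBWW
WWWWBBBWW
WWWWWWWWW
WWWWWWWWW
WWWWWWWWW
WWWWWWWWW
WWWWWWWWW
After op 2 paint(7,8,W):
WWWWBBBWW
WWWWBBBWW
WWWWBBBWW
WWWWBBBWW
WWWWWWWWW
WWWWWWWWW
WWWWWWWWW
WWWWWWWWW
WWWWWWWWW
After op 3 paint(7,2,K):
WWWWBBBWW
WWWWBBBWW
WWWWBBBWW
WWWWBBBWW
WWWWWWWWW
WWWWWWWWW
WWWWWWWWW
WWKWWWWWW
WWWWWWWWW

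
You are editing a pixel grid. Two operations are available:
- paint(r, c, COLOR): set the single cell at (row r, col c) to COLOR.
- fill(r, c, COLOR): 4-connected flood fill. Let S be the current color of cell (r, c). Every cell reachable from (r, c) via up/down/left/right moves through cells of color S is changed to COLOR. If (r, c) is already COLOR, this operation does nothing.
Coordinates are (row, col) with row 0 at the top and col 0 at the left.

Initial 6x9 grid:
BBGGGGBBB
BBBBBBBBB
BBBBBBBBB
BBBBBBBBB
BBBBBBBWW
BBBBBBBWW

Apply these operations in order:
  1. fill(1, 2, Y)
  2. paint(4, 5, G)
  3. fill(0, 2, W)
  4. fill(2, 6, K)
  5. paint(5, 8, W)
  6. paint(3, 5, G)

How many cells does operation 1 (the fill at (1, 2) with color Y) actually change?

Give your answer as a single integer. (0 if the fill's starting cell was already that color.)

Answer: 46

Derivation:
After op 1 fill(1,2,Y) [46 cells changed]:
YYGGGGYYY
YYYYYYYYY
YYYYYYYYY
YYYYYYYYY
YYYYYYYWW
YYYYYYYWW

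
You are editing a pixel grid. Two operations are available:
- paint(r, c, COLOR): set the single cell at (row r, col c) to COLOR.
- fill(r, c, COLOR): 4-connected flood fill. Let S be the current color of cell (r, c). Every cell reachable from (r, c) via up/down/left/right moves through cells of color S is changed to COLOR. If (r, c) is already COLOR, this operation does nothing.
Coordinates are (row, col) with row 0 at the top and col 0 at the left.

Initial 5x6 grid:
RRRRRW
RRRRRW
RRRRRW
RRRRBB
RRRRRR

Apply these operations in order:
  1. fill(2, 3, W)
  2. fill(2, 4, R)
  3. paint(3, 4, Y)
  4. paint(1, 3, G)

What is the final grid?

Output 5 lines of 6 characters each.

Answer: RRRRRR
RRRGRR
RRRRRR
RRRRYB
RRRRRR

Derivation:
After op 1 fill(2,3,W) [25 cells changed]:
WWWWWW
WWWWWW
WWWWWW
WWWWBB
WWWWWW
After op 2 fill(2,4,R) [28 cells changed]:
RRRRRR
RRRRRR
RRRRRR
RRRRBB
RRRRRR
After op 3 paint(3,4,Y):
RRRRRR
RRRRRR
RRRRRR
RRRRYB
RRRRRR
After op 4 paint(1,3,G):
RRRRRR
RRRGRR
RRRRRR
RRRRYB
RRRRRR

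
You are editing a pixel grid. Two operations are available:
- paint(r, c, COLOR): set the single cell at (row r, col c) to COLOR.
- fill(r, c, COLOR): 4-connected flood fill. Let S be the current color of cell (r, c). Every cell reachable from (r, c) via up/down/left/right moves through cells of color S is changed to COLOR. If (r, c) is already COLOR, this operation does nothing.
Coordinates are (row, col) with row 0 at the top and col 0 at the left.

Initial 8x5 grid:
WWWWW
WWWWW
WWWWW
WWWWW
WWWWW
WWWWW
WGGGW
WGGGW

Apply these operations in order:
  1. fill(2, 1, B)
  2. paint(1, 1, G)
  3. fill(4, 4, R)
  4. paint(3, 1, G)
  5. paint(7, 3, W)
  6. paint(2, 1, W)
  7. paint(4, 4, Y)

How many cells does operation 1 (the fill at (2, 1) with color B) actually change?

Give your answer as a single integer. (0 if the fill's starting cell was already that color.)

Answer: 34

Derivation:
After op 1 fill(2,1,B) [34 cells changed]:
BBBBB
BBBBB
BBBBB
BBBBB
BBBBB
BBBBB
BGGGB
BGGGB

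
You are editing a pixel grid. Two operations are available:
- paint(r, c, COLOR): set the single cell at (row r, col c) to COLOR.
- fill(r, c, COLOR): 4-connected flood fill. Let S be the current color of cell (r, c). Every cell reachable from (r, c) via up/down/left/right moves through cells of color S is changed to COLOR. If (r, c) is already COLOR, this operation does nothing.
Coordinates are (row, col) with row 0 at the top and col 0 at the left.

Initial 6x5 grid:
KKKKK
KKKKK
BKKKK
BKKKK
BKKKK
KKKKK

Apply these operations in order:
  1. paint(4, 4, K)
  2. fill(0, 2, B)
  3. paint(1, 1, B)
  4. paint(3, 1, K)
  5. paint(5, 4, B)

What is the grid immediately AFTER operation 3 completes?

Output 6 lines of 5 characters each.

Answer: BBBBB
BBBBB
BBBBB
BBBBB
BBBBB
BBBBB

Derivation:
After op 1 paint(4,4,K):
KKKKK
KKKKK
BKKKK
BKKKK
BKKKK
KKKKK
After op 2 fill(0,2,B) [27 cells changed]:
BBBBB
BBBBB
BBBBB
BBBBB
BBBBB
BBBBB
After op 3 paint(1,1,B):
BBBBB
BBBBB
BBBBB
BBBBB
BBBBB
BBBBB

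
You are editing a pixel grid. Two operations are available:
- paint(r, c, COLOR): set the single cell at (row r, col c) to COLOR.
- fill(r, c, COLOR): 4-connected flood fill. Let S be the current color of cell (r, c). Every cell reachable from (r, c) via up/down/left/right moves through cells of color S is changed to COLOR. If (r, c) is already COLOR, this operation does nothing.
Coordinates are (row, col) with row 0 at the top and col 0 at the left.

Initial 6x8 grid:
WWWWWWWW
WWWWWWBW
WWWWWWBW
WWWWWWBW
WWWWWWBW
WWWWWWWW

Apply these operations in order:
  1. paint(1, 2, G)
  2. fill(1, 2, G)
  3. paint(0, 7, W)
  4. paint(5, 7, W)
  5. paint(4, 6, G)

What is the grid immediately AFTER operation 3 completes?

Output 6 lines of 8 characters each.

Answer: WWWWWWWW
WWGWWWBW
WWWWWWBW
WWWWWWBW
WWWWWWBW
WWWWWWWW

Derivation:
After op 1 paint(1,2,G):
WWWWWWWW
WWGWWWBW
WWWWWWBW
WWWWWWBW
WWWWWWBW
WWWWWWWW
After op 2 fill(1,2,G) [0 cells changed]:
WWWWWWWW
WWGWWWBW
WWWWWWBW
WWWWWWBW
WWWWWWBW
WWWWWWWW
After op 3 paint(0,7,W):
WWWWWWWW
WWGWWWBW
WWWWWWBW
WWWWWWBW
WWWWWWBW
WWWWWWWW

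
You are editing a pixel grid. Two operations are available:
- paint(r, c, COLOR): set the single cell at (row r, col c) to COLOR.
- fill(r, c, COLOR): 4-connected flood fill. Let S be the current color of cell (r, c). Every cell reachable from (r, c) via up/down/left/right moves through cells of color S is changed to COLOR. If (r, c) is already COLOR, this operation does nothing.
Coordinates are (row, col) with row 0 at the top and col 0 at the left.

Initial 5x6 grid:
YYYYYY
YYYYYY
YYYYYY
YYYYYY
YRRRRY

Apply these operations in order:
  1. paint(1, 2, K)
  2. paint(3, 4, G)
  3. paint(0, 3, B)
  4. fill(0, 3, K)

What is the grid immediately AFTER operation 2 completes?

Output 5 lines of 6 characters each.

Answer: YYYYYY
YYKYYY
YYYYYY
YYYYGY
YRRRRY

Derivation:
After op 1 paint(1,2,K):
YYYYYY
YYKYYY
YYYYYY
YYYYYY
YRRRRY
After op 2 paint(3,4,G):
YYYYYY
YYKYYY
YYYYYY
YYYYGY
YRRRRY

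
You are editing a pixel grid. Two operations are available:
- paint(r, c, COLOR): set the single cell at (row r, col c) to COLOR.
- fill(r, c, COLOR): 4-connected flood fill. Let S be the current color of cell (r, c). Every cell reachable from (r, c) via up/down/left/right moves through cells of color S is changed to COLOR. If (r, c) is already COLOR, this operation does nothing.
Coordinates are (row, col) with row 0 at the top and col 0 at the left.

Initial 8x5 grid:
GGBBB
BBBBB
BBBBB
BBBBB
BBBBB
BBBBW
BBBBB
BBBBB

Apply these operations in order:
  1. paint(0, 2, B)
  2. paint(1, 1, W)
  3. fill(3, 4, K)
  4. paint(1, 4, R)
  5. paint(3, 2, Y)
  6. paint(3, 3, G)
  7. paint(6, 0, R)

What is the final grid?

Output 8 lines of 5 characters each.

Answer: GGKKK
KWKKR
KKKKK
KKYGK
KKKKK
KKKKW
RKKKK
KKKKK

Derivation:
After op 1 paint(0,2,B):
GGBBB
BBBBB
BBBBB
BBBBB
BBBBB
BBBBW
BBBBB
BBBBB
After op 2 paint(1,1,W):
GGBBB
BWBBB
BBBBB
BBBBB
BBBBB
BBBBW
BBBBB
BBBBB
After op 3 fill(3,4,K) [36 cells changed]:
GGKKK
KWKKK
KKKKK
KKKKK
KKKKK
KKKKW
KKKKK
KKKKK
After op 4 paint(1,4,R):
GGKKK
KWKKR
KKKKK
KKKKK
KKKKK
KKKKW
KKKKK
KKKKK
After op 5 paint(3,2,Y):
GGKKK
KWKKR
KKKKK
KKYKK
KKKKK
KKKKW
KKKKK
KKKKK
After op 6 paint(3,3,G):
GGKKK
KWKKR
KKKKK
KKYGK
KKKKK
KKKKW
KKKKK
KKKKK
After op 7 paint(6,0,R):
GGKKK
KWKKR
KKKKK
KKYGK
KKKKK
KKKKW
RKKKK
KKKKK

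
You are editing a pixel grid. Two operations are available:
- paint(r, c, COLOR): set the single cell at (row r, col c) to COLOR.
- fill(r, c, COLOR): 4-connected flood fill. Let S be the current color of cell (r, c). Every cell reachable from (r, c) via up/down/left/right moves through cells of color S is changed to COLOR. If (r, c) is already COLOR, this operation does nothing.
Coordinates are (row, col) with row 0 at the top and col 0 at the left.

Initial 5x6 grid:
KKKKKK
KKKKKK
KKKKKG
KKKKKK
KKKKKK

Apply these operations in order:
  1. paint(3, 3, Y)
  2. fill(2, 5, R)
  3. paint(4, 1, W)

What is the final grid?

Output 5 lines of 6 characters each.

Answer: KKKKKK
KKKKKK
KKKKKR
KKKYKK
KWKKKK

Derivation:
After op 1 paint(3,3,Y):
KKKKKK
KKKKKK
KKKKKG
KKKYKK
KKKKKK
After op 2 fill(2,5,R) [1 cells changed]:
KKKKKK
KKKKKK
KKKKKR
KKKYKK
KKKKKK
After op 3 paint(4,1,W):
KKKKKK
KKKKKK
KKKKKR
KKKYKK
KWKKKK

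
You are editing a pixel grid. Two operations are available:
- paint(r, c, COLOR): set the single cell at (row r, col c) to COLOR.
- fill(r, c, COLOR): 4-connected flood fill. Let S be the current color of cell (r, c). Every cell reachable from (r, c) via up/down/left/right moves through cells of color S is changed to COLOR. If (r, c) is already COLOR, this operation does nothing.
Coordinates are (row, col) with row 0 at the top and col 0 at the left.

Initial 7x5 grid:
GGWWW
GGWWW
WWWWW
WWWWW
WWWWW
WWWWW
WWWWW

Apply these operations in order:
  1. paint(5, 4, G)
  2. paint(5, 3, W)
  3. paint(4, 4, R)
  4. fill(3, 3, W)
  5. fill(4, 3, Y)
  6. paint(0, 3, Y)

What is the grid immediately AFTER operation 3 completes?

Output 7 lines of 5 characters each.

Answer: GGWWW
GGWWW
WWWWW
WWWWW
WWWWR
WWWWG
WWWWW

Derivation:
After op 1 paint(5,4,G):
GGWWW
GGWWW
WWWWW
WWWWW
WWWWW
WWWWG
WWWWW
After op 2 paint(5,3,W):
GGWWW
GGWWW
WWWWW
WWWWW
WWWWW
WWWWG
WWWWW
After op 3 paint(4,4,R):
GGWWW
GGWWW
WWWWW
WWWWW
WWWWR
WWWWG
WWWWW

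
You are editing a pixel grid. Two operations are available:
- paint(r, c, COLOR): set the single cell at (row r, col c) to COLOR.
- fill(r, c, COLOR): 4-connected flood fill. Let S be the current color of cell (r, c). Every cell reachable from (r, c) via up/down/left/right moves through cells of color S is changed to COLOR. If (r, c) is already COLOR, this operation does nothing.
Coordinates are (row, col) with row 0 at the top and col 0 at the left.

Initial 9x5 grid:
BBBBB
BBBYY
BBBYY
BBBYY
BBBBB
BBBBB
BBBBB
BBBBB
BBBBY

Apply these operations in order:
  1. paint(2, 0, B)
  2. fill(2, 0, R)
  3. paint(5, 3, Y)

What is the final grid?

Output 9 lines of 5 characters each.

Answer: RRRRR
RRRYY
RRRYY
RRRYY
RRRRR
RRRYR
RRRRR
RRRRR
RRRRY

Derivation:
After op 1 paint(2,0,B):
BBBBB
BBBYY
BBBYY
BBBYY
BBBBB
BBBBB
BBBBB
BBBBB
BBBBY
After op 2 fill(2,0,R) [38 cells changed]:
RRRRR
RRRYY
RRRYY
RRRYY
RRRRR
RRRRR
RRRRR
RRRRR
RRRRY
After op 3 paint(5,3,Y):
RRRRR
RRRYY
RRRYY
RRRYY
RRRRR
RRRYR
RRRRR
RRRRR
RRRRY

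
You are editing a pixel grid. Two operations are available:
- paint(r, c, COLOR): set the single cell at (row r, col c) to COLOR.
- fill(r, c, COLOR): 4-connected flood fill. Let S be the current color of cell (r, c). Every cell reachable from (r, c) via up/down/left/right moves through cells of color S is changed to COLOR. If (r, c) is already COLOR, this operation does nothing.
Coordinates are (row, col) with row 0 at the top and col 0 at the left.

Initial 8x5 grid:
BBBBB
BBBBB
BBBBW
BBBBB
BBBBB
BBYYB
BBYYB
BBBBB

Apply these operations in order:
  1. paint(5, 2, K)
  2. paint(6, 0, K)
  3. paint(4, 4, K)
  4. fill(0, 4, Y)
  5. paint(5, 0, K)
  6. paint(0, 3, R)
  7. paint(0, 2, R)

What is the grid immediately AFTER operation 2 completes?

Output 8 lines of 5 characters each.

Answer: BBBBB
BBBBB
BBBBW
BBBBB
BBBBB
BBKYB
KBYYB
BBBBB

Derivation:
After op 1 paint(5,2,K):
BBBBB
BBBBB
BBBBW
BBBBB
BBBBB
BBKYB
BBYYB
BBBBB
After op 2 paint(6,0,K):
BBBBB
BBBBB
BBBBW
BBBBB
BBBBB
BBKYB
KBYYB
BBBBB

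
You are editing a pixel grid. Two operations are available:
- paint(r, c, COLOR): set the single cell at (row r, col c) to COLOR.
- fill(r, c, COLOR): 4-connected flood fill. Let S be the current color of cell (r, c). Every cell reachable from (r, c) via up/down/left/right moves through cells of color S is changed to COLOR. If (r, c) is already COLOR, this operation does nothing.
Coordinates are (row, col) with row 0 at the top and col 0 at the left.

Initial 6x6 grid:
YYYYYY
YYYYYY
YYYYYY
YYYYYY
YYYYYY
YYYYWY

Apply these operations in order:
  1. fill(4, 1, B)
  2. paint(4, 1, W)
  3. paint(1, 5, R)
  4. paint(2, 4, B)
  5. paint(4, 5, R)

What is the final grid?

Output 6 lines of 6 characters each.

After op 1 fill(4,1,B) [35 cells changed]:
BBBBBB
BBBBBB
BBBBBB
BBBBBB
BBBBBB
BBBBWB
After op 2 paint(4,1,W):
BBBBBB
BBBBBB
BBBBBB
BBBBBB
BWBBBB
BBBBWB
After op 3 paint(1,5,R):
BBBBBB
BBBBBR
BBBBBB
BBBBBB
BWBBBB
BBBBWB
After op 4 paint(2,4,B):
BBBBBB
BBBBBR
BBBBBB
BBBBBB
BWBBBB
BBBBWB
After op 5 paint(4,5,R):
BBBBBB
BBBBBR
BBBBBB
BBBBBB
BWBBBR
BBBBWB

Answer: BBBBBB
BBBBBR
BBBBBB
BBBBBB
BWBBBR
BBBBWB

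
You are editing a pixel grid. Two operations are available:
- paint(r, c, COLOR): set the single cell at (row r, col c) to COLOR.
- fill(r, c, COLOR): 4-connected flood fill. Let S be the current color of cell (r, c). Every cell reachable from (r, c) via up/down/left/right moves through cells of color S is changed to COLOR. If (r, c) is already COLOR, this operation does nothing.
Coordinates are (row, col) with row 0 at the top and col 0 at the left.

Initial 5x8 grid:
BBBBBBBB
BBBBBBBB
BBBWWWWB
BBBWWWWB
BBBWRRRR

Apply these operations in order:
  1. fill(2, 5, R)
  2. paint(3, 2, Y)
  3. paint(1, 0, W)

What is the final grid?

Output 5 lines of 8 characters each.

After op 1 fill(2,5,R) [9 cells changed]:
BBBBBBBB
BBBBBBBB
BBBRRRRB
BBBRRRRB
BBBRRRRR
After op 2 paint(3,2,Y):
BBBBBBBB
BBBBBBBB
BBBRRRRB
BBYRRRRB
BBBRRRRR
After op 3 paint(1,0,W):
BBBBBBBB
WBBBBBBB
BBBRRRRB
BBYRRRRB
BBBRRRRR

Answer: BBBBBBBB
WBBBBBBB
BBBRRRRB
BBYRRRRB
BBBRRRRR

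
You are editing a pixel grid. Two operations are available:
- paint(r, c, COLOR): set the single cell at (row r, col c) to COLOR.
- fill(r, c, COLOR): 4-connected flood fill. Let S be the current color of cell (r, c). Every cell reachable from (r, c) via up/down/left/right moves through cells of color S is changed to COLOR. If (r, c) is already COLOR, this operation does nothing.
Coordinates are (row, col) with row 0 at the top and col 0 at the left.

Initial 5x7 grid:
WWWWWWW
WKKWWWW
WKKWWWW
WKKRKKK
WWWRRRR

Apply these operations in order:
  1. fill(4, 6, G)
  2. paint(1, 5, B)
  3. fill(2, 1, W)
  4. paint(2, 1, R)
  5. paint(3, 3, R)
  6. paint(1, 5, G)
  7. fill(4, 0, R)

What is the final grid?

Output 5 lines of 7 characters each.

Answer: RRRRRRR
RRRRRGR
RRRRRRR
RRRRKKK
RRRGGGG

Derivation:
After op 1 fill(4,6,G) [5 cells changed]:
WWWWWWW
WKKWWWW
WKKWWWW
WKKGKKK
WWWGGGG
After op 2 paint(1,5,B):
WWWWWWW
WKKWWBW
WKKWWWW
WKKGKKK
WWWGGGG
After op 3 fill(2,1,W) [6 cells changed]:
WWWWWWW
WWWWWBW
WWWWWWW
WWWGKKK
WWWGGGG
After op 4 paint(2,1,R):
WWWWWWW
WWWWWBW
WRWWWWW
WWWGKKK
WWWGGGG
After op 5 paint(3,3,R):
WWWWWWW
WWWWWBW
WRWWWWW
WWWRKKK
WWWGGGG
After op 6 paint(1,5,G):
WWWWWWW
WWWWWGW
WRWWWWW
WWWRKKK
WWWGGGG
After op 7 fill(4,0,R) [25 cells changed]:
RRRRRRR
RRRRRGR
RRRRRRR
RRRRKKK
RRRGGGG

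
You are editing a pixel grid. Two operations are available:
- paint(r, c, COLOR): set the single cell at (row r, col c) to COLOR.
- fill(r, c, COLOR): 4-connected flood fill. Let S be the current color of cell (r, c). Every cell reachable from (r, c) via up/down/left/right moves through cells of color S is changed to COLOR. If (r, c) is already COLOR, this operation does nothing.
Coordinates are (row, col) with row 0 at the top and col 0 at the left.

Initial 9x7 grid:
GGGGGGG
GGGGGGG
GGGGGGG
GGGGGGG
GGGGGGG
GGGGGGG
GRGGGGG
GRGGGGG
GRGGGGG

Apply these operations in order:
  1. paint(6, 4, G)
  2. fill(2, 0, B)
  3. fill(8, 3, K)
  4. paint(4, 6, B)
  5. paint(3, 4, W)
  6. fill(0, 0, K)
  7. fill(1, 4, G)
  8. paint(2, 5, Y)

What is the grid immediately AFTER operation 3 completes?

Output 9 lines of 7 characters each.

Answer: KKKKKKK
KKKKKKK
KKKKKKK
KKKKKKK
KKKKKKK
KKKKKKK
KRKKKKK
KRKKKKK
KRKKKKK

Derivation:
After op 1 paint(6,4,G):
GGGGGGG
GGGGGGG
GGGGGGG
GGGGGGG
GGGGGGG
GGGGGGG
GRGGGGG
GRGGGGG
GRGGGGG
After op 2 fill(2,0,B) [60 cells changed]:
BBBBBBB
BBBBBBB
BBBBBBB
BBBBBBB
BBBBBBB
BBBBBBB
BRBBBBB
BRBBBBB
BRBBBBB
After op 3 fill(8,3,K) [60 cells changed]:
KKKKKKK
KKKKKKK
KKKKKKK
KKKKKKK
KKKKKKK
KKKKKKK
KRKKKKK
KRKKKKK
KRKKKKK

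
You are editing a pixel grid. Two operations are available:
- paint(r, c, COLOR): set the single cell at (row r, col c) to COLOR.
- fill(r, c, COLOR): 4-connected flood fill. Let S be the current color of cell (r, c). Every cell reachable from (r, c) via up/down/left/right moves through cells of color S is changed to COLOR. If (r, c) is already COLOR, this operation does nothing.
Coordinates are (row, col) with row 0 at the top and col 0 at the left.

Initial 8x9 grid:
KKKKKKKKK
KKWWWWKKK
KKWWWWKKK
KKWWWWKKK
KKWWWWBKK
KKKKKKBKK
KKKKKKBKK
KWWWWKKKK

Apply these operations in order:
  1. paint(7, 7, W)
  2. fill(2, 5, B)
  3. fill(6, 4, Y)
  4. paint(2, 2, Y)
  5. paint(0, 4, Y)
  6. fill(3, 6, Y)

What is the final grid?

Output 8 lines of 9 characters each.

Answer: YYYYYYYYY
YYBBBBYYY
YYYBBBYYY
YYBBBBYYY
YYBBBBBYY
YYYYYYBYY
YYYYYYBYY
YWWWWYYWY

Derivation:
After op 1 paint(7,7,W):
KKKKKKKKK
KKWWWWKKK
KKWWWWKKK
KKWWWWKKK
KKWWWWBKK
KKKKKKBKK
KKKKKKBKK
KWWWWKKWK
After op 2 fill(2,5,B) [16 cells changed]:
KKKKKKKKK
KKBBBBKKK
KKBBBBKKK
KKBBBBKKK
KKBBBBBKK
KKKKKKBKK
KKKKKKBKK
KWWWWKKWK
After op 3 fill(6,4,Y) [48 cells changed]:
YYYYYYYYY
YYBBBBYYY
YYBBBBYYY
YYBBBBYYY
YYBBBBBYY
YYYYYYBYY
YYYYYYBYY
YWWWWYYWY
After op 4 paint(2,2,Y):
YYYYYYYYY
YYBBBBYYY
YYYBBBYYY
YYBBBBYYY
YYBBBBBYY
YYYYYYBYY
YYYYYYBYY
YWWWWYYWY
After op 5 paint(0,4,Y):
YYYYYYYYY
YYBBBBYYY
YYYBBBYYY
YYBBBBYYY
YYBBBBBYY
YYYYYYBYY
YYYYYYBYY
YWWWWYYWY
After op 6 fill(3,6,Y) [0 cells changed]:
YYYYYYYYY
YYBBBBYYY
YYYBBBYYY
YYBBBBYYY
YYBBBBBYY
YYYYYYBYY
YYYYYYBYY
YWWWWYYWY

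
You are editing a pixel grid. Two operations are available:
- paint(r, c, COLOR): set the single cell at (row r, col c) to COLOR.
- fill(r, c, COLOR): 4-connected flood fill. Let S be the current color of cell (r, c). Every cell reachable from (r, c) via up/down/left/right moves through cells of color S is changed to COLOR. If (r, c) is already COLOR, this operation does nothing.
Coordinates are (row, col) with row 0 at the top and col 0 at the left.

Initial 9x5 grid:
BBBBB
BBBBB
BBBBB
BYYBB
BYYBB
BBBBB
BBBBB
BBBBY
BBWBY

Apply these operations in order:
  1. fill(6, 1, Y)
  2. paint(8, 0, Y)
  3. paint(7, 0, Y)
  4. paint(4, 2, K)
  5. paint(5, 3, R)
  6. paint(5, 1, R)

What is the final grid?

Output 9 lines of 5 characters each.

After op 1 fill(6,1,Y) [38 cells changed]:
YYYYY
YYYYY
YYYYY
YYYYY
YYYYY
YYYYY
YYYYY
YYYYY
YYWYY
After op 2 paint(8,0,Y):
YYYYY
YYYYY
YYYYY
YYYYY
YYYYY
YYYYY
YYYYY
YYYYY
YYWYY
After op 3 paint(7,0,Y):
YYYYY
YYYYY
YYYYY
YYYYY
YYYYY
YYYYY
YYYYY
YYYYY
YYWYY
After op 4 paint(4,2,K):
YYYYY
YYYYY
YYYYY
YYYYY
YYKYY
YYYYY
YYYYY
YYYYY
YYWYY
After op 5 paint(5,3,R):
YYYYY
YYYYY
YYYYY
YYYYY
YYKYY
YYYRY
YYYYY
YYYYY
YYWYY
After op 6 paint(5,1,R):
YYYYY
YYYYY
YYYYY
YYYYY
YYKYY
YRYRY
YYYYY
YYYYY
YYWYY

Answer: YYYYY
YYYYY
YYYYY
YYYYY
YYKYY
YRYRY
YYYYY
YYYYY
YYWYY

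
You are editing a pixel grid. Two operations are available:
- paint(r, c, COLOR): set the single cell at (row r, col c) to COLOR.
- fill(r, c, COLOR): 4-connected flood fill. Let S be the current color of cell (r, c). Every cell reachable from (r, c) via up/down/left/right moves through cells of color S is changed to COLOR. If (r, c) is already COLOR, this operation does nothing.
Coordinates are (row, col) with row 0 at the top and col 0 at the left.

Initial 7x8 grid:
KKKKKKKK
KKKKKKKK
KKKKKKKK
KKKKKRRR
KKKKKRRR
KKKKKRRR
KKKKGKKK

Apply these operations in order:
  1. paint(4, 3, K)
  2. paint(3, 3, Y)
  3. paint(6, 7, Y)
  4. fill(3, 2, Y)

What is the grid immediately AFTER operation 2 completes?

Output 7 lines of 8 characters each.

Answer: KKKKKKKK
KKKKKKKK
KKKKKKKK
KKKYKRRR
KKKKKRRR
KKKKKRRR
KKKKGKKK

Derivation:
After op 1 paint(4,3,K):
KKKKKKKK
KKKKKKKK
KKKKKKKK
KKKKKRRR
KKKKKRRR
KKKKKRRR
KKKKGKKK
After op 2 paint(3,3,Y):
KKKKKKKK
KKKKKKKK
KKKKKKKK
KKKYKRRR
KKKKKRRR
KKKKKRRR
KKKKGKKK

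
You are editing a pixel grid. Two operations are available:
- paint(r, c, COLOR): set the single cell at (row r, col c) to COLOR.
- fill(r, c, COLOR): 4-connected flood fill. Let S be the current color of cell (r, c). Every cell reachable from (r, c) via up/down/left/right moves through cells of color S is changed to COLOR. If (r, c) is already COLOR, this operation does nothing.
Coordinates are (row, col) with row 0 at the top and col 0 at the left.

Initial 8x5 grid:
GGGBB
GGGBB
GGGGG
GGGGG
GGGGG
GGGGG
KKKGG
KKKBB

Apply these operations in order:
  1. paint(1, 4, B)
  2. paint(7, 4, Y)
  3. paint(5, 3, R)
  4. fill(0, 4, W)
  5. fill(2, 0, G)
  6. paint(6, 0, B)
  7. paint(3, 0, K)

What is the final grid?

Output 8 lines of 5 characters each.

Answer: GGGWW
GGGWW
GGGGG
KGGGG
GGGGG
GGGRG
BKKGG
KKKBY

Derivation:
After op 1 paint(1,4,B):
GGGBB
GGGBB
GGGGG
GGGGG
GGGGG
GGGGG
KKKGG
KKKBB
After op 2 paint(7,4,Y):
GGGBB
GGGBB
GGGGG
GGGGG
GGGGG
GGGGG
KKKGG
KKKBY
After op 3 paint(5,3,R):
GGGBB
GGGBB
GGGGG
GGGGG
GGGGG
GGGRG
KKKGG
KKKBY
After op 4 fill(0,4,W) [4 cells changed]:
GGGWW
GGGWW
GGGGG
GGGGG
GGGGG
GGGRG
KKKGG
KKKBY
After op 5 fill(2,0,G) [0 cells changed]:
GGGWW
GGGWW
GGGGG
GGGGG
GGGGG
GGGRG
KKKGG
KKKBY
After op 6 paint(6,0,B):
GGGWW
GGGWW
GGGGG
GGGGG
GGGGG
GGGRG
BKKGG
KKKBY
After op 7 paint(3,0,K):
GGGWW
GGGWW
GGGGG
KGGGG
GGGGG
GGGRG
BKKGG
KKKBY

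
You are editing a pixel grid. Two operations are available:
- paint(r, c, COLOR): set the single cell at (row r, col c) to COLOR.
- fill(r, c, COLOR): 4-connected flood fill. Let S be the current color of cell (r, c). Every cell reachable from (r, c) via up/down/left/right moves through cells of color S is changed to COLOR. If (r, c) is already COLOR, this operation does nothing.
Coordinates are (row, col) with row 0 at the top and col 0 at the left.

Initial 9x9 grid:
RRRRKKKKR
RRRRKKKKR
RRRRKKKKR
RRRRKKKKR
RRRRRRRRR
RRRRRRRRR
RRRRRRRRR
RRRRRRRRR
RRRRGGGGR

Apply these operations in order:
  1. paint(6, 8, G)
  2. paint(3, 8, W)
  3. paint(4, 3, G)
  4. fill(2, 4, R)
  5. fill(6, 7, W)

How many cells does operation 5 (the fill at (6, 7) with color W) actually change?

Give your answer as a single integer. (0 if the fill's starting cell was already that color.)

Answer: 74

Derivation:
After op 1 paint(6,8,G):
RRRRKKKKR
RRRRKKKKR
RRRRKKKKR
RRRRKKKKR
RRRRRRRRR
RRRRRRRRR
RRRRRRRRG
RRRRRRRRR
RRRRGGGGR
After op 2 paint(3,8,W):
RRRRKKKKR
RRRRKKKKR
RRRRKKKKR
RRRRKKKKW
RRRRRRRRR
RRRRRRRRR
RRRRRRRRG
RRRRRRRRR
RRRRGGGGR
After op 3 paint(4,3,G):
RRRRKKKKR
RRRRKKKKR
RRRRKKKKR
RRRRKKKKW
RRRGRRRRR
RRRRRRRRR
RRRRRRRRG
RRRRRRRRR
RRRRGGGGR
After op 4 fill(2,4,R) [16 cells changed]:
RRRRRRRRR
RRRRRRRRR
RRRRRRRRR
RRRRRRRRW
RRRGRRRRR
RRRRRRRRR
RRRRRRRRG
RRRRRRRRR
RRRRGGGGR
After op 5 fill(6,7,W) [74 cells changed]:
WWWWWWWWW
WWWWWWWWW
WWWWWWWWW
WWWWWWWWW
WWWGWWWWW
WWWWWWWWW
WWWWWWWWG
WWWWWWWWW
WWWWGGGGW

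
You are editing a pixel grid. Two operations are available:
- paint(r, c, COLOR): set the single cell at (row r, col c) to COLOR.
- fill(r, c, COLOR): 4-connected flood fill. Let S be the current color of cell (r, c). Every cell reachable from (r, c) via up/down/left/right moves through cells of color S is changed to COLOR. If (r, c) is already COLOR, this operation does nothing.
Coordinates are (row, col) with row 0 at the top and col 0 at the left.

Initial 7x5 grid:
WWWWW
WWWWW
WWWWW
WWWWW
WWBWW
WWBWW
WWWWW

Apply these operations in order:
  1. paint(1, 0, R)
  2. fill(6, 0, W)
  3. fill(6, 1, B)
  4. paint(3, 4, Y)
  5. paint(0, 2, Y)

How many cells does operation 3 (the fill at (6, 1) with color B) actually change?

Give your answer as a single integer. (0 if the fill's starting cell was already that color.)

Answer: 32

Derivation:
After op 1 paint(1,0,R):
WWWWW
RWWWW
WWWWW
WWWWW
WWBWW
WWBWW
WWWWW
After op 2 fill(6,0,W) [0 cells changed]:
WWWWW
RWWWW
WWWWW
WWWWW
WWBWW
WWBWW
WWWWW
After op 3 fill(6,1,B) [32 cells changed]:
BBBBB
RBBBB
BBBBB
BBBBB
BBBBB
BBBBB
BBBBB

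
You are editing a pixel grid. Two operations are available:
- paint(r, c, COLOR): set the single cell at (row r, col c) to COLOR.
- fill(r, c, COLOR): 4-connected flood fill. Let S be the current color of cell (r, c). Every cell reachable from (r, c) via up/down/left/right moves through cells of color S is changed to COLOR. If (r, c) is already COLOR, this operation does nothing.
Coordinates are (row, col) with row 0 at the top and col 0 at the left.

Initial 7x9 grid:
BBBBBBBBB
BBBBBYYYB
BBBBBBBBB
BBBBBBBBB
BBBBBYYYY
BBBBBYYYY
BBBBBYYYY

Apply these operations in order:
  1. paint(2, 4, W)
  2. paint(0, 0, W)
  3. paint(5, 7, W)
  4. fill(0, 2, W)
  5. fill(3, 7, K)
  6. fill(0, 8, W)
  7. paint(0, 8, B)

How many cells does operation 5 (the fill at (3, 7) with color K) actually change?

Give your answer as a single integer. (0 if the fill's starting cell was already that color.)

Answer: 48

Derivation:
After op 1 paint(2,4,W):
BBBBBBBBB
BBBBBYYYB
BBBBWBBBB
BBBBBBBBB
BBBBBYYYY
BBBBBYYYY
BBBBBYYYY
After op 2 paint(0,0,W):
WBBBBBBBB
BBBBBYYYB
BBBBWBBBB
BBBBBBBBB
BBBBBYYYY
BBBBBYYYY
BBBBBYYYY
After op 3 paint(5,7,W):
WBBBBBBBB
BBBBBYYYB
BBBBWBBBB
BBBBBBBBB
BBBBBYYYY
BBBBBYYWY
BBBBBYYYY
After op 4 fill(0,2,W) [46 cells changed]:
WWWWWWWWW
WWWWWYYYW
WWWWWWWWW
WWWWWWWWW
WWWWWYYYY
WWWWWYYWY
WWWWWYYYY
After op 5 fill(3,7,K) [48 cells changed]:
KKKKKKKKK
KKKKKYYYK
KKKKKKKKK
KKKKKKKKK
KKKKKYYYY
KKKKKYYWY
KKKKKYYYY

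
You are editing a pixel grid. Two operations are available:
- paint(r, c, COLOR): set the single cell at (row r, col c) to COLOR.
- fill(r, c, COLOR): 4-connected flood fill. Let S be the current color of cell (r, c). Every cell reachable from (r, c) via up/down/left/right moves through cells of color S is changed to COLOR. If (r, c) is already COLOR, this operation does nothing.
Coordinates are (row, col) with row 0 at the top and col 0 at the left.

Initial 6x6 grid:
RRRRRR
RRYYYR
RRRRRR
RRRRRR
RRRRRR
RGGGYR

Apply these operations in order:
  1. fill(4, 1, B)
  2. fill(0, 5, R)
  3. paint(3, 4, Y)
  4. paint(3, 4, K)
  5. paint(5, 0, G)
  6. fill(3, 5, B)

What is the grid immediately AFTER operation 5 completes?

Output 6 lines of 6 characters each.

After op 1 fill(4,1,B) [29 cells changed]:
BBBBBB
BBYYYB
BBBBBB
BBBBBB
BBBBBB
BGGGYB
After op 2 fill(0,5,R) [29 cells changed]:
RRRRRR
RRYYYR
RRRRRR
RRRRRR
RRRRRR
RGGGYR
After op 3 paint(3,4,Y):
RRRRRR
RRYYYR
RRRRRR
RRRRYR
RRRRRR
RGGGYR
After op 4 paint(3,4,K):
RRRRRR
RRYYYR
RRRRRR
RRRRKR
RRRRRR
RGGGYR
After op 5 paint(5,0,G):
RRRRRR
RRYYYR
RRRRRR
RRRRKR
RRRRRR
GGGGYR

Answer: RRRRRR
RRYYYR
RRRRRR
RRRRKR
RRRRRR
GGGGYR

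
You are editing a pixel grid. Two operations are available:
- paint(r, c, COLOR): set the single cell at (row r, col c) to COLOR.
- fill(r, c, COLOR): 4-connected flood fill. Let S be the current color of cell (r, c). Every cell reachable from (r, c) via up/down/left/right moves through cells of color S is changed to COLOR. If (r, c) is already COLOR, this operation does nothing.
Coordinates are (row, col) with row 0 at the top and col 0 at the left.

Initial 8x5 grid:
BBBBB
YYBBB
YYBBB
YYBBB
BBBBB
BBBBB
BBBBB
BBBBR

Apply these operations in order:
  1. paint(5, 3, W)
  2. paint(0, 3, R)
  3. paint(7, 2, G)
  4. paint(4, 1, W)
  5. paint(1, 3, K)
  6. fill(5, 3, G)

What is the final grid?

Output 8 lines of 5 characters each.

After op 1 paint(5,3,W):
BBBBB
YYBBB
YYBBB
YYBBB
BBBBB
BBBWB
BBBBB
BBBBR
After op 2 paint(0,3,R):
BBBRB
YYBBB
YYBBB
YYBBB
BBBBB
BBBWB
BBBBB
BBBBR
After op 3 paint(7,2,G):
BBBRB
YYBBB
YYBBB
YYBBB
BBBBB
BBBWB
BBBBB
BBGBR
After op 4 paint(4,1,W):
BBBRB
YYBBB
YYBBB
YYBBB
BWBBB
BBBWB
BBBBB
BBGBR
After op 5 paint(1,3,K):
BBBRB
YYBKB
YYBBB
YYBBB
BWBBB
BBBWB
BBBBB
BBGBR
After op 6 fill(5,3,G) [1 cells changed]:
BBBRB
YYBKB
YYBBB
YYBBB
BWBBB
BBBGB
BBBBB
BBGBR

Answer: BBBRB
YYBKB
YYBBB
YYBBB
BWBBB
BBBGB
BBBBB
BBGBR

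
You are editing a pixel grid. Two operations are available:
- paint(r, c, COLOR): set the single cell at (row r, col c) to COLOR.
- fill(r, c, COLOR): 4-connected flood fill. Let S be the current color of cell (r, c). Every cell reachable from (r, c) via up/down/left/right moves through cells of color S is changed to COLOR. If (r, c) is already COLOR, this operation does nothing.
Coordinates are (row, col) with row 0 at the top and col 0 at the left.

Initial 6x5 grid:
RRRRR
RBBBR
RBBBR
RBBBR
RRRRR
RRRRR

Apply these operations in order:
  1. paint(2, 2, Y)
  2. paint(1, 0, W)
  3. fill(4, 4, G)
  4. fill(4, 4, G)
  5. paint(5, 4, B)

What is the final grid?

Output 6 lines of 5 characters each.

After op 1 paint(2,2,Y):
RRRRR
RBBBR
RBYBR
RBBBR
RRRRR
RRRRR
After op 2 paint(1,0,W):
RRRRR
WBBBR
RBYBR
RBBBR
RRRRR
RRRRR
After op 3 fill(4,4,G) [20 cells changed]:
GGGGG
WBBBG
GBYBG
GBBBG
GGGGG
GGGGG
After op 4 fill(4,4,G) [0 cells changed]:
GGGGG
WBBBG
GBYBG
GBBBG
GGGGG
GGGGG
After op 5 paint(5,4,B):
GGGGG
WBBBG
GBYBG
GBBBG
GGGGG
GGGGB

Answer: GGGGG
WBBBG
GBYBG
GBBBG
GGGGG
GGGGB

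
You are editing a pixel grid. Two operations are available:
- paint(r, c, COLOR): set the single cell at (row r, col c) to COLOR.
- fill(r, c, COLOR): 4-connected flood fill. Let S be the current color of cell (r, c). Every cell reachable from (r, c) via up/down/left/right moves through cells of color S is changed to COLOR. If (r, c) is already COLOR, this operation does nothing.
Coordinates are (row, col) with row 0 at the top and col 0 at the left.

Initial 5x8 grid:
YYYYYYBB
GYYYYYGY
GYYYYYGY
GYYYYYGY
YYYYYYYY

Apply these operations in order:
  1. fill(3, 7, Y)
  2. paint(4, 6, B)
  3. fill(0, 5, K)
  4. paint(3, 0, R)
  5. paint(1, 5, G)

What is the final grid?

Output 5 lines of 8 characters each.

Answer: KKKKKKBB
GKKKKGGY
GKKKKKGY
RKKKKKGY
KKKKKKBY

Derivation:
After op 1 fill(3,7,Y) [0 cells changed]:
YYYYYYBB
GYYYYYGY
GYYYYYGY
GYYYYYGY
YYYYYYYY
After op 2 paint(4,6,B):
YYYYYYBB
GYYYYYGY
GYYYYYGY
GYYYYYGY
YYYYYYBY
After op 3 fill(0,5,K) [27 cells changed]:
KKKKKKBB
GKKKKKGY
GKKKKKGY
GKKKKKGY
KKKKKKBY
After op 4 paint(3,0,R):
KKKKKKBB
GKKKKKGY
GKKKKKGY
RKKKKKGY
KKKKKKBY
After op 5 paint(1,5,G):
KKKKKKBB
GKKKKGGY
GKKKKKGY
RKKKKKGY
KKKKKKBY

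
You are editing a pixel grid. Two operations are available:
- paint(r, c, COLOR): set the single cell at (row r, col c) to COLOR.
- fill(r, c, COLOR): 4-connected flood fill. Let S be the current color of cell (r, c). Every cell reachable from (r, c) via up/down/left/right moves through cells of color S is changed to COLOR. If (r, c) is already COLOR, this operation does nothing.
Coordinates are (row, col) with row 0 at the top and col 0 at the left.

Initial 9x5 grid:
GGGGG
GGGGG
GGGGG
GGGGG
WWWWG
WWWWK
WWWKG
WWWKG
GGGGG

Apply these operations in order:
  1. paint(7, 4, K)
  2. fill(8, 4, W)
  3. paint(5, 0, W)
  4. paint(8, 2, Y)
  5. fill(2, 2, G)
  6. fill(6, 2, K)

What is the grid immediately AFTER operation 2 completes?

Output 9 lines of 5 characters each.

Answer: GGGGG
GGGGG
GGGGG
GGGGG
WWWWG
WWWWK
WWWKG
WWWKK
WWWWW

Derivation:
After op 1 paint(7,4,K):
GGGGG
GGGGG
GGGGG
GGGGG
WWWWG
WWWWK
WWWKG
WWWKK
GGGGG
After op 2 fill(8,4,W) [5 cells changed]:
GGGGG
GGGGG
GGGGG
GGGGG
WWWWG
WWWWK
WWWKG
WWWKK
WWWWW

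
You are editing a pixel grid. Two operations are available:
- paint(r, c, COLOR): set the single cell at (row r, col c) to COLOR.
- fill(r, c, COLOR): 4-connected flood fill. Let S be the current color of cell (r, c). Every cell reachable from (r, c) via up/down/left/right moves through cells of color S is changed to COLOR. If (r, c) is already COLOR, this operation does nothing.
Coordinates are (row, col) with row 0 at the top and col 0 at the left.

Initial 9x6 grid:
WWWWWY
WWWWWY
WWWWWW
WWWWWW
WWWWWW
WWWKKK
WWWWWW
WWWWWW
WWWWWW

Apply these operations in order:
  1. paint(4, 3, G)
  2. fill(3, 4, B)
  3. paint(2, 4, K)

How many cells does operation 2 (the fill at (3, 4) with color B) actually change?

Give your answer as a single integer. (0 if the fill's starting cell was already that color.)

After op 1 paint(4,3,G):
WWWWWY
WWWWWY
WWWWWW
WWWWWW
WWWGWW
WWWKKK
WWWWWW
WWWWWW
WWWWWW
After op 2 fill(3,4,B) [48 cells changed]:
BBBBBY
BBBBBY
BBBBBB
BBBBBB
BBBGBB
BBBKKK
BBBBBB
BBBBBB
BBBBBB

Answer: 48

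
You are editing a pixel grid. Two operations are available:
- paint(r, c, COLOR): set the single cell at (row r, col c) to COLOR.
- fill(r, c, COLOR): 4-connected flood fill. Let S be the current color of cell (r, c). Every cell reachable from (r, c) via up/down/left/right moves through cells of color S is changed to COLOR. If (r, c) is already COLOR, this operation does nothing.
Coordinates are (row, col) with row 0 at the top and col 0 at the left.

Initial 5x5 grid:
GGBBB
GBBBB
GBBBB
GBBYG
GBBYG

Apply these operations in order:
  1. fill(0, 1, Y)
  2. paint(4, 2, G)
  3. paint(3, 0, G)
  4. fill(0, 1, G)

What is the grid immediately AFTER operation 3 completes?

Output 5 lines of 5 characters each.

Answer: YYBBB
YBBBB
YBBBB
GBBYG
YBGYG

Derivation:
After op 1 fill(0,1,Y) [6 cells changed]:
YYBBB
YBBBB
YBBBB
YBBYG
YBBYG
After op 2 paint(4,2,G):
YYBBB
YBBBB
YBBBB
YBBYG
YBGYG
After op 3 paint(3,0,G):
YYBBB
YBBBB
YBBBB
GBBYG
YBGYG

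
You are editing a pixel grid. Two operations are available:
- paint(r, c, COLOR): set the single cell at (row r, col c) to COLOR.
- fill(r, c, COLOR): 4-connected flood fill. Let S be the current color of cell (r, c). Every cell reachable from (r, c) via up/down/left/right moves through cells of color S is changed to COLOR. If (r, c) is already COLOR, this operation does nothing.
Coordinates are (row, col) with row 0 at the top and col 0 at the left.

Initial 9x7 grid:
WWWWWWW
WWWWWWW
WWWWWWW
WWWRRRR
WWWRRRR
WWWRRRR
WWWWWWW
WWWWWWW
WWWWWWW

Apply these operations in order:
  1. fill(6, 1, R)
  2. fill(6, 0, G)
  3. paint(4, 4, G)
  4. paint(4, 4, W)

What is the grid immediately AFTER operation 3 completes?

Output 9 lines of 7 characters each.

After op 1 fill(6,1,R) [51 cells changed]:
RRRRRRR
RRRRRRR
RRRRRRR
RRRRRRR
RRRRRRR
RRRRRRR
RRRRRRR
RRRRRRR
RRRRRRR
After op 2 fill(6,0,G) [63 cells changed]:
GGGGGGG
GGGGGGG
GGGGGGG
GGGGGGG
GGGGGGG
GGGGGGG
GGGGGGG
GGGGGGG
GGGGGGG
After op 3 paint(4,4,G):
GGGGGGG
GGGGGGG
GGGGGGG
GGGGGGG
GGGGGGG
GGGGGGG
GGGGGGG
GGGGGGG
GGGGGGG

Answer: GGGGGGG
GGGGGGG
GGGGGGG
GGGGGGG
GGGGGGG
GGGGGGG
GGGGGGG
GGGGGGG
GGGGGGG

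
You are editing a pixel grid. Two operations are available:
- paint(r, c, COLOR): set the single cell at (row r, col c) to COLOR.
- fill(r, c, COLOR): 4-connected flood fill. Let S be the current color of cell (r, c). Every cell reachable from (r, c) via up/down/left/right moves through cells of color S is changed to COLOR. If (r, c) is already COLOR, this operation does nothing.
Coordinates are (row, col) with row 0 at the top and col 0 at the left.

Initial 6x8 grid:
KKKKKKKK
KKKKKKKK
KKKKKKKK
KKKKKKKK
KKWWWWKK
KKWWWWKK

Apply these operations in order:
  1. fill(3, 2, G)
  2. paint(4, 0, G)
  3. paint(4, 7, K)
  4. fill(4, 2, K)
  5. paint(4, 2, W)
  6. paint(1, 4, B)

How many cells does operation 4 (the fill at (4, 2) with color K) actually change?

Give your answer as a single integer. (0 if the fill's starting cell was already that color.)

After op 1 fill(3,2,G) [40 cells changed]:
GGGGGGGG
GGGGGGGG
GGGGGGGG
GGGGGGGG
GGWWWWGG
GGWWWWGG
After op 2 paint(4,0,G):
GGGGGGGG
GGGGGGGG
GGGGGGGG
GGGGGGGG
GGWWWWGG
GGWWWWGG
After op 3 paint(4,7,K):
GGGGGGGG
GGGGGGGG
GGGGGGGG
GGGGGGGG
GGWWWWGK
GGWWWWGG
After op 4 fill(4,2,K) [8 cells changed]:
GGGGGGGG
GGGGGGGG
GGGGGGGG
GGGGGGGG
GGKKKKGK
GGKKKKGG

Answer: 8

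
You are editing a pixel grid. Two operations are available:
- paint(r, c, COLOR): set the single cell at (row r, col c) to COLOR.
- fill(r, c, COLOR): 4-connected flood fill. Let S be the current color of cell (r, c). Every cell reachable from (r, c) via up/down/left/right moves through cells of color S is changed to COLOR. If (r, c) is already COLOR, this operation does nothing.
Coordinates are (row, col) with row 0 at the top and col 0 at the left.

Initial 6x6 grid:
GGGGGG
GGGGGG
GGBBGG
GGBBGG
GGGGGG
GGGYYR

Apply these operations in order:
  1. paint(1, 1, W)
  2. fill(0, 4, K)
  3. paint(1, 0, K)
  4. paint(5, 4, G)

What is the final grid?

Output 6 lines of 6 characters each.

After op 1 paint(1,1,W):
GGGGGG
GWGGGG
GGBBGG
GGBBGG
GGGGGG
GGGYYR
After op 2 fill(0,4,K) [28 cells changed]:
KKKKKK
KWKKKK
KKBBKK
KKBBKK
KKKKKK
KKKYYR
After op 3 paint(1,0,K):
KKKKKK
KWKKKK
KKBBKK
KKBBKK
KKKKKK
KKKYYR
After op 4 paint(5,4,G):
KKKKKK
KWKKKK
KKBBKK
KKBBKK
KKKKKK
KKKYGR

Answer: KKKKKK
KWKKKK
KKBBKK
KKBBKK
KKKKKK
KKKYGR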